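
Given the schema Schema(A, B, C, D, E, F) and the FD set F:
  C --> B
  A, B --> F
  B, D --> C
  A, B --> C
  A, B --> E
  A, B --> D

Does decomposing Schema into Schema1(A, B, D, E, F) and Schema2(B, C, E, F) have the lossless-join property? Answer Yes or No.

Schema1 ∩ Schema2 = {B, E, F}; its closure under F is {B, E, F}.
The closure covers neither Schema1 nor Schema2 entirely; the join is not lossless.

No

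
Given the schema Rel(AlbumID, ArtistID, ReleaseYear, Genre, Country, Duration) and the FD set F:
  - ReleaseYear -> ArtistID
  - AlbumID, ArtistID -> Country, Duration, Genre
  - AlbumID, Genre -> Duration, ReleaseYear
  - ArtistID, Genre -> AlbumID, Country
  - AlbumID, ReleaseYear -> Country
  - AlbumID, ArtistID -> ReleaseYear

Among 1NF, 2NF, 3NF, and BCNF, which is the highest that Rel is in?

Candidate keys: {AlbumID, ArtistID}, {AlbumID, Genre}, {AlbumID, ReleaseYear}, {ArtistID, Genre}, {Genre, ReleaseYear}. Prime attributes: {AlbumID, ArtistID, Genre, ReleaseYear}.
For ReleaseYear -> ArtistID we have {ReleaseYear}⁺ = {ArtistID, ReleaseYear}; {ReleaseYear} is not a superkey, so BCNF fails.
Its right-hand attributes {ArtistID} are all prime, as are those of every other non-superkey FD — the relation is in 3NF.

3NF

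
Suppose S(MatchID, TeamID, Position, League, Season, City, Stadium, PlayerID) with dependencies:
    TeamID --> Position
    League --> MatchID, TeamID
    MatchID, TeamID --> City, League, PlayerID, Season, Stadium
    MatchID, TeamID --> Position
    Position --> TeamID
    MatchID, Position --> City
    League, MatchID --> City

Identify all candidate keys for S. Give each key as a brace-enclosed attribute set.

{League}, {MatchID, Position}, {MatchID, TeamID}

{League} is a candidate key since {League}⁺ = {City, League, MatchID, PlayerID, Position, Season, Stadium, TeamID} covers every attribute.
{MatchID, Position} is a candidate key since {MatchID, Position}⁺ = {City, League, MatchID, PlayerID, Position, Season, Stadium, TeamID} covers every attribute.
{MatchID, TeamID} is a candidate key since {MatchID, TeamID}⁺ = {City, League, MatchID, PlayerID, Position, Season, Stadium, TeamID} covers every attribute.
No proper subset of any of these is a key, and no other minimal superkey exists.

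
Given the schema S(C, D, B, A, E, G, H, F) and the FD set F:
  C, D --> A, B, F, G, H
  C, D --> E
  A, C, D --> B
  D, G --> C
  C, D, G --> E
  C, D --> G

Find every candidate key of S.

{D} never appears on the right of any FD, so every key must include it.
{C, D} is a candidate key since {C, D}⁺ = {A, B, C, D, E, F, G, H} covers every attribute.
{D, G} is a candidate key since {D, G}⁺ = {A, B, C, D, E, F, G, H} covers every attribute.
Any other superkey properly contains one of these, so there are no further candidate keys.

{C, D}, {D, G}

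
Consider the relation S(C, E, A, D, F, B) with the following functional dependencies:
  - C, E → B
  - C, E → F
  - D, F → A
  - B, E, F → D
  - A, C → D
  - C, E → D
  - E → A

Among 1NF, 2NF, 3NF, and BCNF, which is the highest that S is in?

Candidate key: {C, E}. Prime attributes: {C, E}.
D, F → A breaks BCNF: {D, F}⁺ = {A, D, F}, so {D, F} is not a superkey.
Because {A} is non-prime and the left side of D, F → A is not a superkey, the relation is not in 3NF.
The proper key subset {E} of {C, E} determines non-prime {A}, so the relation is not even in 2NF.

1NF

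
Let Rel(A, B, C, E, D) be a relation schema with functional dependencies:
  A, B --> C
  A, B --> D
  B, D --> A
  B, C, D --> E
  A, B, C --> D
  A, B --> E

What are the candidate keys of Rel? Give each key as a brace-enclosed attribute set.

No FD produces {B}, so it must be in every candidate key.
Closure of {A, B} is {A, B, C, D, E}, the whole schema; {A, B} is a candidate key.
Closure of {B, D} is {A, B, C, D, E}, the whole schema; {B, D} is a candidate key.
No proper subset of any of these is a key, and no other minimal superkey exists.

{A, B}, {B, D}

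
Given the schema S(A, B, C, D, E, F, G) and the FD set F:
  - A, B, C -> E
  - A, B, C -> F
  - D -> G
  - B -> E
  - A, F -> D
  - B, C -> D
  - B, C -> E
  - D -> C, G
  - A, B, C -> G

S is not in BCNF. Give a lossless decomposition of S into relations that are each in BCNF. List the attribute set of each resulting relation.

Candidate keys of the original relation: {A, B, C}, {A, B, D}, {A, B, F}.
Within {A, B, C, D, E, F, G}: {D}⁺ ∩ {A, B, C, D, E, F, G} = {C, D, G}, not the whole set, so D -> C, G violates BCNF; decompose into {C, D, G} and {A, B, D, E, F}.
{C, D, G} is in BCNF.
Within {A, B, D, E, F}: {B}⁺ ∩ {A, B, D, E, F} = {B, E}, not the whole set, so B -> E violates BCNF; decompose into {B, E} and {A, B, D, F}.
{B, E} is in BCNF.
Within {A, B, D, F}: {A, F}⁺ ∩ {A, B, D, F} = {A, D, F}, not the whole set, so A, F -> D violates BCNF; decompose into {A, D, F} and {A, B, F}.
{A, D, F} is in BCNF.
{A, B, F} is in BCNF.

{A, B, F}; {A, D, F}; {B, E}; {C, D, G}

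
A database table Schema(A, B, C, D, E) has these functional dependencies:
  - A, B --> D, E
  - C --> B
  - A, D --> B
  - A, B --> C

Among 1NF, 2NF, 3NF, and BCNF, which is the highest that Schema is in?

Candidate keys: {A, B}, {A, C}, {A, D}. Prime attributes: {A, B, C, D}.
For C --> B we have {C}⁺ = {B, C}; {C} is not a superkey, so BCNF fails.
Since {B} ⊆ prime attributes and every other non-superkey FD also has a prime right side, the schema is in 3NF.

3NF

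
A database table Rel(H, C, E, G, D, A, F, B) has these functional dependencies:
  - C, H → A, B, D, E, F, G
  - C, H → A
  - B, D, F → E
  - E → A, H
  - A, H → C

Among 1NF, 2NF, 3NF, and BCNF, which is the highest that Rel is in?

Candidate keys: {A, H}, {B, D, F}, {C, H}, {E}. Prime attributes: {A, B, C, D, E, F, H}.
Every FD has a superkey on the left, so the relation is in BCNF.

BCNF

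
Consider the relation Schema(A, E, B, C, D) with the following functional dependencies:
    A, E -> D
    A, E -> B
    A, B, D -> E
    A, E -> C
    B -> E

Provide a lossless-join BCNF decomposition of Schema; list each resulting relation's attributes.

Candidate keys of the original relation: {A, B}, {A, E}.
Within {A, B, C, D, E}: {B}⁺ ∩ {A, B, C, D, E} = {B, E}, not the whole set, so B -> E violates BCNF; decompose into {B, E} and {A, B, C, D}.
{B, E} has no BCNF violation.
{A, B, C, D} has no BCNF violation.

{A, B, C, D}; {B, E}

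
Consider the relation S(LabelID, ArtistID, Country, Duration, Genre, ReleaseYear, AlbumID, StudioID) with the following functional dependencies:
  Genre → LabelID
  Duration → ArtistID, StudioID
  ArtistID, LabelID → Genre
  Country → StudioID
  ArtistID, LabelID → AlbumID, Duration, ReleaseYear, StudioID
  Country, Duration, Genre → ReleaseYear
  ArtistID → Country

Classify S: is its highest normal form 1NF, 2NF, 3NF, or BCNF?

Candidate keys: {ArtistID, Genre}, {ArtistID, LabelID}, {Duration, Genre}, {Duration, LabelID}. Prime attributes: {ArtistID, Duration, Genre, LabelID}.
For Genre → LabelID we have {Genre}⁺ = {Genre, LabelID}; {Genre} is not a superkey, so BCNF fails.
Duration → ArtistID, StudioID has non-prime {StudioID} on the right and a non-superkey on the left, so 3NF fails.
Since {ArtistID} ⊂ {ArtistID, Genre} and {ArtistID}⁺ ⊇ {Country, StudioID} with {Country, StudioID} non-prime, there is a partial dependency; 2NF fails.

1NF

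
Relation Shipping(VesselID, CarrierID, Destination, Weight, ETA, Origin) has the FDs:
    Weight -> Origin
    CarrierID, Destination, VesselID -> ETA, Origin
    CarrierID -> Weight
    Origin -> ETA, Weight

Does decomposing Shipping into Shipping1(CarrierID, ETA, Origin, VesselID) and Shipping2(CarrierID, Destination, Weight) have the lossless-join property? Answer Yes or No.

The shared attributes are {CarrierID} and {CarrierID}⁺ = {CarrierID, ETA, Origin, Weight}.
The closure covers neither Shipping1 nor Shipping2 entirely; the join is not lossless.

No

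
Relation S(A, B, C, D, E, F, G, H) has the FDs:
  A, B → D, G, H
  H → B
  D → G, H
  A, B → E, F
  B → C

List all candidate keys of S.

{A, B}, {A, D}, {A, H}

Attributes never on any right-hand side: {A} — every candidate key must contain it.
{A, B}⁺ = {A, B, C, D, E, F, G, H} — all of the relation — so {A, B} is a candidate key.
{A, D}⁺ = {A, B, C, D, E, F, G, H} — all of the relation — so {A, D} is a candidate key.
{A, H}⁺ = {A, B, C, D, E, F, G, H} — all of the relation — so {A, H} is a candidate key.
No proper subset of any of these is a key, and no other minimal superkey exists.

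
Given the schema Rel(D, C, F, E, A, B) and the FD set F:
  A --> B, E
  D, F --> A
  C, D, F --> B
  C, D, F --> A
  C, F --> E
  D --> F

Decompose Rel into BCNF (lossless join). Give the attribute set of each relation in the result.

{A, B, E}; {A, D, F}; {C, D}

Candidate key of the original relation: {C, D}.
{A, B, C, D, E, F}: {A} determines {A, B, E} here but is not a superkey — split on A --> B, E, giving {A, B, E} and {A, C, D, F}.
{A, B, E}: every determinant is a superkey — BCNF.
{A, C, D, F}: {D, F} determines {A, D, F} here but is not a superkey — split on D, F --> A, giving {A, D, F} and {C, D, F}.
{A, D, F}: every determinant is a superkey — BCNF.
{C, D, F}: {D} determines {D, F} here but is not a superkey — split on D --> F, giving {D, F} and {C, D}.
{D, F}: every determinant is a superkey — BCNF.
{C, D}: every determinant is a superkey — BCNF.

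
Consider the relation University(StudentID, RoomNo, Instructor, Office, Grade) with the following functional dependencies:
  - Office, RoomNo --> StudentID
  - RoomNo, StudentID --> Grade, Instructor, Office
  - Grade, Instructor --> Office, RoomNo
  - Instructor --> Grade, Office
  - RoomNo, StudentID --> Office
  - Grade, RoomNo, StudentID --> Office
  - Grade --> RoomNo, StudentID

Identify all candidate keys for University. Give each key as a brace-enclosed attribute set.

{Grade}, {Instructor}, {Office, RoomNo}, {RoomNo, StudentID}

{Grade}⁺ = {Grade, Instructor, Office, RoomNo, StudentID} — all of the relation — so {Grade} is a candidate key.
{Instructor}⁺ = {Grade, Instructor, Office, RoomNo, StudentID} — all of the relation — so {Instructor} is a candidate key.
{Office, RoomNo}⁺ = {Grade, Instructor, Office, RoomNo, StudentID} — all of the relation — so {Office, RoomNo} is a candidate key.
{RoomNo, StudentID}⁺ = {Grade, Instructor, Office, RoomNo, StudentID} — all of the relation — so {RoomNo, StudentID} is a candidate key.
No proper subset of any of these is a key, and no other minimal superkey exists.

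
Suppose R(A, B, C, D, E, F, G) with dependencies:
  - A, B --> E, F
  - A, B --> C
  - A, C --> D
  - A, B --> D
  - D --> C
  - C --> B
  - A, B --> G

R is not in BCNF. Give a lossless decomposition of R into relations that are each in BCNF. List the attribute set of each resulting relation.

{A, D, E, F, G}; {B, C}; {C, D}

Candidate keys of the original relation: {A, B}, {A, C}, {A, D}.
In {A, B, C, D, E, F, G}, {D} is not a superkey ({D}⁺ restricted to this set is {B, C, D}), so split on D --> B, C into {B, C, D} and {A, D, E, F, G}.
In {B, C, D}, {C} is not a superkey ({C}⁺ restricted to this set is {B, C}), so split on C --> B into {B, C} and {C, D}.
{B, C} has no BCNF violation.
{C, D} has no BCNF violation.
{A, D, E, F, G} has no BCNF violation.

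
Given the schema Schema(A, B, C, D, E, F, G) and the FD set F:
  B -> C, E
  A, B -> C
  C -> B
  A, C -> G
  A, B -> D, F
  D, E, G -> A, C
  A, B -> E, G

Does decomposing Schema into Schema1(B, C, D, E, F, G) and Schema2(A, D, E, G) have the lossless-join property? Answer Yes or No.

Yes

Common attributes: {D, E, G}; their closure is {A, B, C, D, E, F, G}.
This includes all of Schema1, so the common attributes are a superkey of Schema1 — the join is lossless.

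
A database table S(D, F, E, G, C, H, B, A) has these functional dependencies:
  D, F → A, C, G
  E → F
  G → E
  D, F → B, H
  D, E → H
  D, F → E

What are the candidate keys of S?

{D, E}, {D, F}, {D, G}

Attributes never on any right-hand side: {D} — every candidate key must contain it.
{D, E}⁺ = {A, B, C, D, E, F, G, H} — all of the relation — so {D, E} is a candidate key.
{D, F}⁺ = {A, B, C, D, E, F, G, H} — all of the relation — so {D, F} is a candidate key.
{D, G}⁺ = {A, B, C, D, E, F, G, H} — all of the relation — so {D, G} is a candidate key.
Any other superkey properly contains one of these, so there are no further candidate keys.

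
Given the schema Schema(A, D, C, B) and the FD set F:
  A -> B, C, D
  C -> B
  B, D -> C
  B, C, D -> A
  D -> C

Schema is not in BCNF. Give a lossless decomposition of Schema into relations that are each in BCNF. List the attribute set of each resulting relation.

Candidate keys of the original relation: {A}, {D}.
{A, B, C, D}: {C} determines {B, C} here but is not a superkey — split on C -> B, giving {B, C} and {A, C, D}.
{B, C} has no BCNF violation.
{A, C, D} has no BCNF violation.

{A, C, D}; {B, C}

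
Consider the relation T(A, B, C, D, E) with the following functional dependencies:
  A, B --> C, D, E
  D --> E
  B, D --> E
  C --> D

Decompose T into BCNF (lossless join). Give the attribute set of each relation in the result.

{A, B, C}; {C, D}; {D, E}

Candidate key of the original relation: {A, B}.
In {A, B, C, D, E}, {D} is not a superkey ({D}⁺ restricted to this set is {D, E}), so split on D --> E into {D, E} and {A, B, C, D}.
{D, E} is in BCNF.
In {A, B, C, D}, {C} is not a superkey ({C}⁺ restricted to this set is {C, D}), so split on C --> D into {C, D} and {A, B, C}.
{C, D} is in BCNF.
{A, B, C} is in BCNF.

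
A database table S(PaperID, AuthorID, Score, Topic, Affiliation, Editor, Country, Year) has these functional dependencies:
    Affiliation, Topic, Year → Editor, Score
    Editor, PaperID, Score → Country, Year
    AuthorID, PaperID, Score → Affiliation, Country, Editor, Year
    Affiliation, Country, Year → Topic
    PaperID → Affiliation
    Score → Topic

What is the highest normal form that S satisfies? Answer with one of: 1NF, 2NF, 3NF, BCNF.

Candidate keys: {AuthorID, Country, PaperID, Year}, {AuthorID, PaperID, Score}, {AuthorID, PaperID, Topic, Year}. Prime attributes: {AuthorID, Country, PaperID, Score, Topic, Year}.
For Affiliation, Topic, Year → Editor, Score we have {Affiliation, Topic, Year}⁺ = {Affiliation, Editor, Score, Topic, Year}; {Affiliation, Topic, Year} is not a superkey, so BCNF fails.
Affiliation, Topic, Year → Editor, Score determines the non-prime attribute {Editor} from a non-superkey — 3NF is violated.
The proper key subset {PaperID} of {AuthorID, PaperID, Score} determines non-prime {Affiliation}, so the relation is not even in 2NF.

1NF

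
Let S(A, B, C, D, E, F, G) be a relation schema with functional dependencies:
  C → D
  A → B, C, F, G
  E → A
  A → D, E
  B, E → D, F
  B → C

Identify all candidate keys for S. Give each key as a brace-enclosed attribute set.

{A}, {E}

{A} is a candidate key since {A}⁺ = {A, B, C, D, E, F, G} covers every attribute.
{E} is a candidate key since {E}⁺ = {A, B, C, D, E, F, G} covers every attribute.
Any other superkey properly contains one of these, so there are no further candidate keys.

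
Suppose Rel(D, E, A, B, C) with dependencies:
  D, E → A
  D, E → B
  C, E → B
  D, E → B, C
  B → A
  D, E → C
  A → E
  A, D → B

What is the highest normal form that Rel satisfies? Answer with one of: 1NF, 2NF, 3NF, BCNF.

3NF

Candidate keys: {A, D}, {B, D}, {D, E}. Prime attributes: {A, B, D, E}.
For C, E → B we have {C, E}⁺ = {A, B, C, E}; {C, E} is not a superkey, so BCNF fails.
Since {B} ⊆ prime attributes and every other non-superkey FD also has a prime right side, the schema is in 3NF.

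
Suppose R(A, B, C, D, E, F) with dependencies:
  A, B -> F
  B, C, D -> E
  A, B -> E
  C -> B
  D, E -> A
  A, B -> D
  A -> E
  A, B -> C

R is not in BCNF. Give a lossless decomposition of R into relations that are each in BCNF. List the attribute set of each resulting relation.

{A, D}; {A, E}; {B, C}; {C, D, E, F}

Candidate keys of the original relation: {A, B}, {A, C}, {B, D, E}, {C, D}.
Within {A, B, C, D, E, F}: {C}⁺ ∩ {A, B, C, D, E, F} = {B, C}, not the whole set, so C -> B violates BCNF; decompose into {B, C} and {A, C, D, E, F}.
{B, C} is in BCNF.
Within {A, C, D, E, F}: {D, E}⁺ ∩ {A, C, D, E, F} = {A, D, E}, not the whole set, so D, E -> A violates BCNF; decompose into {A, D, E} and {C, D, E, F}.
Within {A, D, E}: {A}⁺ ∩ {A, D, E} = {A, E}, not the whole set, so A -> E violates BCNF; decompose into {A, E} and {A, D}.
{A, E} is in BCNF.
{A, D} is in BCNF.
{C, D, E, F} is in BCNF.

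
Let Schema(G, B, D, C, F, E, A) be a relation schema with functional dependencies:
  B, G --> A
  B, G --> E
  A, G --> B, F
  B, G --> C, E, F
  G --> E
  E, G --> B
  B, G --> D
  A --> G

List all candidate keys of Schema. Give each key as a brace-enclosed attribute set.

Closure of {A} is {A, B, C, D, E, F, G}, the whole schema; {A} is a candidate key.
Closure of {G} is {A, B, C, D, E, F, G}, the whole schema; {G} is a candidate key.
No proper subset of any of these is a key, and no other minimal superkey exists.

{A}, {G}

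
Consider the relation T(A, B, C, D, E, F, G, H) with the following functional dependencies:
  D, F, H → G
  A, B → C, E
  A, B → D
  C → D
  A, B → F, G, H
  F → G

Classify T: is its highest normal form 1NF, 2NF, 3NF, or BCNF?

Candidate key: {A, B}. Prime attributes: {A, B}.
D, F, H → G breaks BCNF: {D, F, H}⁺ = {D, F, G, H}, so {D, F, H} is not a superkey.
D, F, H → G determines the non-prime attribute {G} from a non-superkey — 3NF is violated.
No proper subset of a key has a non-prime attribute in its closure, so there is no partial dependency; 2NF holds.

2NF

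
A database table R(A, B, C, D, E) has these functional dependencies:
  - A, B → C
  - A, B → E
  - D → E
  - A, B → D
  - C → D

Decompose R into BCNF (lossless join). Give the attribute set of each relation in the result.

{A, B, C}; {C, D}; {D, E}

Candidate key of the original relation: {A, B}.
In {A, B, C, D, E}, {D} is not a superkey ({D}⁺ restricted to this set is {D, E}), so split on D → E into {D, E} and {A, B, C, D}.
{D, E}: every determinant is a superkey — BCNF.
In {A, B, C, D}, {C} is not a superkey ({C}⁺ restricted to this set is {C, D}), so split on C → D into {C, D} and {A, B, C}.
{C, D}: every determinant is a superkey — BCNF.
{A, B, C}: every determinant is a superkey — BCNF.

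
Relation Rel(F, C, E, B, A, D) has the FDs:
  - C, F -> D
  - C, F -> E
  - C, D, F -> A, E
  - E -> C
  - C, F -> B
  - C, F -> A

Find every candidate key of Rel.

{C, F}, {E, F}

Attributes never on any right-hand side: {F} — every candidate key must contain it.
{C, F}⁺ = {A, B, C, D, E, F} — all of the relation — so {C, F} is a candidate key.
{E, F}⁺ = {A, B, C, D, E, F} — all of the relation — so {E, F} is a candidate key.
Any other superkey properly contains one of these, so there are no further candidate keys.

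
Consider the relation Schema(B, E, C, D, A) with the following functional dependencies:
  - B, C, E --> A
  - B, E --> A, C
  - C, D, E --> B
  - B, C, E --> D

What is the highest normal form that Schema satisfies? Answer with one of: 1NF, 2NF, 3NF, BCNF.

Candidate keys: {B, E}, {C, D, E}. Prime attributes: {B, C, D, E}.
Each dependency's left side is a superkey — BCNF holds.

BCNF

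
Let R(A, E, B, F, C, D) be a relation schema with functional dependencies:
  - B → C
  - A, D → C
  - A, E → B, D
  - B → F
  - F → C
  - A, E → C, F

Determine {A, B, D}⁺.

{A, B, C, D, F}

Start with {A, B, D}.
B → C applies; add {C} → now {A, B, C, D}.
B → F applies; add {F} → now {A, B, C, D, F}.
No further FD applies.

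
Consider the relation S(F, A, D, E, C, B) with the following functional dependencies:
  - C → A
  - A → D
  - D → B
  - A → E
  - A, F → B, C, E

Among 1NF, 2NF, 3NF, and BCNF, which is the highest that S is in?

Candidate keys: {A, F}, {C, F}. Prime attributes: {A, C, F}.
C → A: {C}⁺ = {A, B, C, D, E}, which is not all of the attributes, so the left side is not a superkey — BCNF is violated.
A → D determines the non-prime attribute {D} from a non-superkey — 3NF is violated.
The proper key subset {A} of {A, F} determines non-prime {B, D, E}, so the relation is not even in 2NF.

1NF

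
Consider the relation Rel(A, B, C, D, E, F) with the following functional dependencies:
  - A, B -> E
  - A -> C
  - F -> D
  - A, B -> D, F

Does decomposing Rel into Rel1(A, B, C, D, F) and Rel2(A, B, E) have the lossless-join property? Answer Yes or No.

Yes

Common attributes: {A, B}; their closure is {A, B, C, D, E, F}.
This includes all of Rel1, so the common attributes are a superkey of Rel1 — the join is lossless.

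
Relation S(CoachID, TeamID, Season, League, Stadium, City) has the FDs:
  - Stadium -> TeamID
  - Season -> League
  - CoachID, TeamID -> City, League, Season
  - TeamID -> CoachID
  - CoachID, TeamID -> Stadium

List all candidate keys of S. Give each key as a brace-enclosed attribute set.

{Stadium}⁺ = {City, CoachID, League, Season, Stadium, TeamID} — all of the relation — so {Stadium} is a candidate key.
{TeamID}⁺ = {City, CoachID, League, Season, Stadium, TeamID} — all of the relation — so {TeamID} is a candidate key.
Any other superkey properly contains one of these, so there are no further candidate keys.

{Stadium}, {TeamID}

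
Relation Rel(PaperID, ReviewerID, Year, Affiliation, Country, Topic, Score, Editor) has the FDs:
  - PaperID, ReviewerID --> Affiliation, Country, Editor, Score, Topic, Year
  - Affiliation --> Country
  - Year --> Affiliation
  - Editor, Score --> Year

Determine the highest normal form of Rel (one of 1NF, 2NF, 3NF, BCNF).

Candidate key: {PaperID, ReviewerID}. Prime attributes: {PaperID, ReviewerID}.
For Affiliation --> Country we have {Affiliation}⁺ = {Affiliation, Country}; {Affiliation} is not a superkey, so BCNF fails.
Because {Country} is non-prime and the left side of Affiliation --> Country is not a superkey, the relation is not in 3NF.
No proper subset of a key has a non-prime attribute in its closure, so there is no partial dependency; 2NF holds.

2NF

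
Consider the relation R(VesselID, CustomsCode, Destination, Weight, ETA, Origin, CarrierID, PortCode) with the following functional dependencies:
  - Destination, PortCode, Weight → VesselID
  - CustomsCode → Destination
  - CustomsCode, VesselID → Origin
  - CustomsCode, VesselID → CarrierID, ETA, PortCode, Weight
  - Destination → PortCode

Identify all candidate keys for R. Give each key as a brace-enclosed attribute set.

{CustomsCode, VesselID}, {CustomsCode, Weight}

No FD produces {CustomsCode}, so it must be in every candidate key.
Closure of {CustomsCode, VesselID} is {CarrierID, CustomsCode, Destination, ETA, Origin, PortCode, VesselID, Weight}, the whole schema; {CustomsCode, VesselID} is a candidate key.
Closure of {CustomsCode, Weight} is {CarrierID, CustomsCode, Destination, ETA, Origin, PortCode, VesselID, Weight}, the whole schema; {CustomsCode, Weight} is a candidate key.
These are minimal and exhaustive — every other superkey contains one of them.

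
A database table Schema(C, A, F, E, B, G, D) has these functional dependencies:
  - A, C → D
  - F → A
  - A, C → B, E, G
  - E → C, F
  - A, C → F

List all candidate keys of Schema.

{A, C}, {C, F}, {E}

{E} is a candidate key since {E}⁺ = {A, B, C, D, E, F, G} covers every attribute.
{A, C} is a candidate key since {A, C}⁺ = {A, B, C, D, E, F, G} covers every attribute.
{C, F} is a candidate key since {C, F}⁺ = {A, B, C, D, E, F, G} covers every attribute.
No proper subset of any of these is a key, and no other minimal superkey exists.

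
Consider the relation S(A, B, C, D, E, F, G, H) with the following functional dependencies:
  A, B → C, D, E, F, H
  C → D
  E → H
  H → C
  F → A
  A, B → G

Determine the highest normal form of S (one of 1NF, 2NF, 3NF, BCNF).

2NF

Candidate keys: {A, B}, {B, F}. Prime attributes: {A, B, F}.
C → D: {C}⁺ = {C, D}, which is not all of the attributes, so the left side is not a superkey — BCNF is violated.
C → D has non-prime {D} on the right and a non-superkey on the left, so 3NF fails.
No non-prime attribute depends on a proper subset of any candidate key, so 2NF holds.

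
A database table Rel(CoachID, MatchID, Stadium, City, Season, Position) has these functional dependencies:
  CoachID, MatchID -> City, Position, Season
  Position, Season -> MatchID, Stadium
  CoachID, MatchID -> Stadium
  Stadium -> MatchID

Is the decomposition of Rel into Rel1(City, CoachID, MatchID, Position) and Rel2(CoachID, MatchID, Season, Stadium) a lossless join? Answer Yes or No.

Rel1 ∩ Rel2 = {CoachID, MatchID}; its closure under F is {City, CoachID, MatchID, Position, Season, Stadium}.
Since Rel1 ⊆ {City, CoachID, MatchID, Position, Season, Stadium}, the intersection is a superkey of Rel1; the decomposition is lossless.

Yes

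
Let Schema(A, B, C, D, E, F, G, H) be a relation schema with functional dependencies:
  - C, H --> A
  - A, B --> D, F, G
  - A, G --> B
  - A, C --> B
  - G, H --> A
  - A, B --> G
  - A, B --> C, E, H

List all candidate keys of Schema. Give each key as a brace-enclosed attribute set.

{A, B}, {A, C}, {A, G}, {C, H}, {G, H}

{A, B} is a candidate key since {A, B}⁺ = {A, B, C, D, E, F, G, H} covers every attribute.
{A, C} is a candidate key since {A, C}⁺ = {A, B, C, D, E, F, G, H} covers every attribute.
{A, G} is a candidate key since {A, G}⁺ = {A, B, C, D, E, F, G, H} covers every attribute.
{C, H} is a candidate key since {C, H}⁺ = {A, B, C, D, E, F, G, H} covers every attribute.
{G, H} is a candidate key since {G, H}⁺ = {A, B, C, D, E, F, G, H} covers every attribute.
Any other superkey properly contains one of these, so there are no further candidate keys.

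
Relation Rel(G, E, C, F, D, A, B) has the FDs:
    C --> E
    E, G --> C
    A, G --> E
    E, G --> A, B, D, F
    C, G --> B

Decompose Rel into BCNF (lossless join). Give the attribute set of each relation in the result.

Candidate keys of the original relation: {A, G}, {C, G}, {E, G}.
{A, B, C, D, E, F, G}: {C} determines {C, E} here but is not a superkey — split on C --> E, giving {C, E} and {A, B, C, D, F, G}.
{C, E} has no BCNF violation.
{A, B, C, D, F, G} has no BCNF violation.

{A, B, C, D, F, G}; {C, E}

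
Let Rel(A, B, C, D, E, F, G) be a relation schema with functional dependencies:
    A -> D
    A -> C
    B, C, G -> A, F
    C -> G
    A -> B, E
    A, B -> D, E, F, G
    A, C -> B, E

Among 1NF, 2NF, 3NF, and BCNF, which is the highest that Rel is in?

Candidate keys: {A}, {B, C}. Prime attributes: {A, B, C}.
C -> G breaks BCNF: {C}⁺ = {C, G}, so {C} is not a superkey.
C -> G determines the non-prime attribute {G} from a non-superkey — 3NF is violated.
{C} is a proper subset of the key {B, C}, and {C}⁺ contains the non-prime attribute {G} — a partial dependency, so 2NF is violated.

1NF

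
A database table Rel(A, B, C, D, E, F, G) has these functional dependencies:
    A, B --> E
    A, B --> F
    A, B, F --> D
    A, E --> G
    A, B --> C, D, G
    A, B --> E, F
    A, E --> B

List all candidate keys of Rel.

{A, B}, {A, E}

No FD produces {A}, so it must be in every candidate key.
{A, B}⁺ = {A, B, C, D, E, F, G}, which is every attribute, so {A, B} is a candidate key.
{A, E}⁺ = {A, B, C, D, E, F, G}, which is every attribute, so {A, E} is a candidate key.
No proper subset of any of these is a key, and no other minimal superkey exists.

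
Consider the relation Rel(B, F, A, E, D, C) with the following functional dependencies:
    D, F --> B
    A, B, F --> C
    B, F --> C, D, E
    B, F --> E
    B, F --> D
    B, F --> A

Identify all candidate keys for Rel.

{F} never appears on the right of any FD, so every key must include it.
{B, F}⁺ = {A, B, C, D, E, F} — all of the relation — so {B, F} is a candidate key.
{D, F}⁺ = {A, B, C, D, E, F} — all of the relation — so {D, F} is a candidate key.
These are minimal and exhaustive — every other superkey contains one of them.

{B, F}, {D, F}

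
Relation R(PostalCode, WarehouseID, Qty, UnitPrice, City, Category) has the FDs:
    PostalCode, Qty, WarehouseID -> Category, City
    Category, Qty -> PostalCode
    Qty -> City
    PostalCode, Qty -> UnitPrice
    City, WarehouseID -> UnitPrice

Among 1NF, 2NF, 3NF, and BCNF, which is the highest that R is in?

1NF

Candidate keys: {Category, Qty, WarehouseID}, {PostalCode, Qty, WarehouseID}. Prime attributes: {Category, PostalCode, Qty, WarehouseID}.
Category, Qty -> PostalCode: {Category, Qty}⁺ = {Category, City, PostalCode, Qty, UnitPrice}, which is not all of the attributes, so the left side is not a superkey — BCNF is violated.
Qty -> City determines the non-prime attribute {City} from a non-superkey — 3NF is violated.
Since {Qty} ⊂ {Category, Qty, WarehouseID} and {Qty}⁺ ⊇ {City} with {City} non-prime, there is a partial dependency; 2NF fails.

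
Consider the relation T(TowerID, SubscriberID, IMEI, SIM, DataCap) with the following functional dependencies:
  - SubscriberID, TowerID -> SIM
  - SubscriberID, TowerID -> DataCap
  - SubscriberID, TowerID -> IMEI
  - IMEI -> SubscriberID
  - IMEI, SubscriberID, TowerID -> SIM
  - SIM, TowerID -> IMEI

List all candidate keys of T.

No FD produces {TowerID}, so it must be in every candidate key.
Closure of {IMEI, TowerID} is {DataCap, IMEI, SIM, SubscriberID, TowerID}, the whole schema; {IMEI, TowerID} is a candidate key.
Closure of {SIM, TowerID} is {DataCap, IMEI, SIM, SubscriberID, TowerID}, the whole schema; {SIM, TowerID} is a candidate key.
Closure of {SubscriberID, TowerID} is {DataCap, IMEI, SIM, SubscriberID, TowerID}, the whole schema; {SubscriberID, TowerID} is a candidate key.
These are minimal and exhaustive — every other superkey contains one of them.

{IMEI, TowerID}, {SIM, TowerID}, {SubscriberID, TowerID}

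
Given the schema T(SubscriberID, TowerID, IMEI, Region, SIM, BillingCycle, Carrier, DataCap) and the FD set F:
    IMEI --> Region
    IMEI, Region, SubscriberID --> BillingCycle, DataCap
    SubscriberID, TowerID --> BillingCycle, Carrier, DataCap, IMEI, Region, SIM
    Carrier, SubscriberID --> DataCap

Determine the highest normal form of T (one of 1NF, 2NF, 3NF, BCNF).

2NF

Candidate key: {SubscriberID, TowerID}. Prime attributes: {SubscriberID, TowerID}.
IMEI --> Region: {IMEI}⁺ = {IMEI, Region}, which is not all of the attributes, so the left side is not a superkey — BCNF is violated.
IMEI --> Region determines the non-prime attribute {Region} from a non-superkey — 3NF is violated.
No proper subset of a key has a non-prime attribute in its closure, so there is no partial dependency; 2NF holds.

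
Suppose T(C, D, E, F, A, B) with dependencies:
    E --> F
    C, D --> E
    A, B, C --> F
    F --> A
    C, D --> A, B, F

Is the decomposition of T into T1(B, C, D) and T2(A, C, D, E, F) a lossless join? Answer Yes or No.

Common attributes: {C, D}; their closure is {A, B, C, D, E, F}.
T1 is contained in that closure, so T1 ∩ T2 --> T1 holds and the join is lossless.

Yes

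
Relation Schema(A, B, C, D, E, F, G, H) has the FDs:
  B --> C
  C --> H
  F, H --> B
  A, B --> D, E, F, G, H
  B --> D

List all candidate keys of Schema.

No FD produces {A}, so it must be in every candidate key.
Closure of {A, B} is {A, B, C, D, E, F, G, H}, the whole schema; {A, B} is a candidate key.
Closure of {A, C, F} is {A, B, C, D, E, F, G, H}, the whole schema; {A, C, F} is a candidate key.
Closure of {A, F, H} is {A, B, C, D, E, F, G, H}, the whole schema; {A, F, H} is a candidate key.
No proper subset of any of these is a key, and no other minimal superkey exists.

{A, B}, {A, C, F}, {A, F, H}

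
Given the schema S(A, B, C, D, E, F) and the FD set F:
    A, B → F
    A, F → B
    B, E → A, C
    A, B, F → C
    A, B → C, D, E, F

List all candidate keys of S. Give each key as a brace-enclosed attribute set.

{A, B}, {A, F}, {B, E}

{A, B} is a candidate key since {A, B}⁺ = {A, B, C, D, E, F} covers every attribute.
{A, F} is a candidate key since {A, F}⁺ = {A, B, C, D, E, F} covers every attribute.
{B, E} is a candidate key since {B, E}⁺ = {A, B, C, D, E, F} covers every attribute.
No proper subset of any of these is a key, and no other minimal superkey exists.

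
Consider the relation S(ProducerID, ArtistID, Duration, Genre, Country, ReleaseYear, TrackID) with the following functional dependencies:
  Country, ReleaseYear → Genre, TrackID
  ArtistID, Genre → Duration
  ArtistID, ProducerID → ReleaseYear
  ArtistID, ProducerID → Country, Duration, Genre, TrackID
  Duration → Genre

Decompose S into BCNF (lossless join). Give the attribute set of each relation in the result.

{ArtistID, Country, Duration, ReleaseYear}; {ArtistID, Country, ProducerID, ReleaseYear}; {Country, Genre, ReleaseYear, TrackID}

Candidate key of the original relation: {ArtistID, ProducerID}.
{ArtistID, Country, Duration, Genre, ProducerID, ReleaseYear, TrackID}: {Country, ReleaseYear} determines {Country, Genre, ReleaseYear, TrackID} here but is not a superkey — split on Country, ReleaseYear → Genre, TrackID, giving {Country, Genre, ReleaseYear, TrackID} and {ArtistID, Country, Duration, ProducerID, ReleaseYear}.
{Country, Genre, ReleaseYear, TrackID} has no BCNF violation.
{ArtistID, Country, Duration, ProducerID, ReleaseYear}: {ArtistID, Country, ReleaseYear} determines {ArtistID, Country, Duration, ReleaseYear} here but is not a superkey — split on ArtistID, Country, ReleaseYear → Duration, giving {ArtistID, Country, Duration, ReleaseYear} and {ArtistID, Country, ProducerID, ReleaseYear}.
{ArtistID, Country, Duration, ReleaseYear} has no BCNF violation.
{ArtistID, Country, ProducerID, ReleaseYear} has no BCNF violation.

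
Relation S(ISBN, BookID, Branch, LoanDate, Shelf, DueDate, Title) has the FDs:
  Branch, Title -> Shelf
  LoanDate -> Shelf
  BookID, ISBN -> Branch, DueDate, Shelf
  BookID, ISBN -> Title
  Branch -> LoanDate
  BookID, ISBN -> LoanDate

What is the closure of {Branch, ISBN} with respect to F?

{Branch, ISBN, LoanDate, Shelf}

Start with {Branch, ISBN}.
Branch -> LoanDate applies; add {LoanDate} → now {Branch, ISBN, LoanDate}.
LoanDate -> Shelf applies; add {Shelf} → now {Branch, ISBN, LoanDate, Shelf}.
No further FD applies.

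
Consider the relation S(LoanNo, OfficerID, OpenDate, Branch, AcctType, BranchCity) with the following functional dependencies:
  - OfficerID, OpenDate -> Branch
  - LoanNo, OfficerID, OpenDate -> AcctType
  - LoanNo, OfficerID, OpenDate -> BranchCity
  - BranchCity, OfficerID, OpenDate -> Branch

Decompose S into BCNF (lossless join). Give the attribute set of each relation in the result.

Candidate key of the original relation: {LoanNo, OfficerID, OpenDate}.
{AcctType, Branch, BranchCity, LoanNo, OfficerID, OpenDate}: {OfficerID, OpenDate} determines {Branch, OfficerID, OpenDate} here but is not a superkey — split on OfficerID, OpenDate -> Branch, giving {Branch, OfficerID, OpenDate} and {AcctType, BranchCity, LoanNo, OfficerID, OpenDate}.
{Branch, OfficerID, OpenDate}: every determinant is a superkey — BCNF.
{AcctType, BranchCity, LoanNo, OfficerID, OpenDate}: every determinant is a superkey — BCNF.

{AcctType, BranchCity, LoanNo, OfficerID, OpenDate}; {Branch, OfficerID, OpenDate}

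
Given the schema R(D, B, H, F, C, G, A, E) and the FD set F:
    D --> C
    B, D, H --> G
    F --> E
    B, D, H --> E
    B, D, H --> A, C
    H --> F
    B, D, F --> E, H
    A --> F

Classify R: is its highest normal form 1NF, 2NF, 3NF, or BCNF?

1NF

Candidate keys: {A, B, D}, {B, D, F}, {B, D, H}. Prime attributes: {A, B, D, F, H}.
D --> C breaks BCNF: {D}⁺ = {C, D}, so {D} is not a superkey.
Because {C} is non-prime and the left side of D --> C is not a superkey, the relation is not in 3NF.
{A} is a proper subset of the key {A, B, D}, and {A}⁺ contains the non-prime attribute {E} — a partial dependency, so 2NF is violated.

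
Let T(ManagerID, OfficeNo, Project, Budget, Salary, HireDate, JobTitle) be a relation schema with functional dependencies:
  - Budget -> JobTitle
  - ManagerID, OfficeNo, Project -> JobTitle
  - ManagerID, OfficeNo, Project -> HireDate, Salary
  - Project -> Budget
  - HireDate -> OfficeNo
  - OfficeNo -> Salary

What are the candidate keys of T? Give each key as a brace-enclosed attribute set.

{ManagerID, Project} never appear on the right of any FD, so every key must include all of them.
{HireDate, ManagerID, Project}⁺ = {Budget, HireDate, JobTitle, ManagerID, OfficeNo, Project, Salary}, which is every attribute, so {HireDate, ManagerID, Project} is a candidate key.
{ManagerID, OfficeNo, Project}⁺ = {Budget, HireDate, JobTitle, ManagerID, OfficeNo, Project, Salary}, which is every attribute, so {ManagerID, OfficeNo, Project} is a candidate key.
No proper subset of any of these is a key, and no other minimal superkey exists.

{HireDate, ManagerID, Project}, {ManagerID, OfficeNo, Project}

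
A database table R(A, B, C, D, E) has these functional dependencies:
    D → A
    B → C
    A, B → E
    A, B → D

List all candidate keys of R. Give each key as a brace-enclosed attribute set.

{A, B}, {B, D}

No FD produces {B}, so it must be in every candidate key.
{A, B}⁺ = {A, B, C, D, E}, which is every attribute, so {A, B} is a candidate key.
{B, D}⁺ = {A, B, C, D, E}, which is every attribute, so {B, D} is a candidate key.
These are minimal and exhaustive — every other superkey contains one of them.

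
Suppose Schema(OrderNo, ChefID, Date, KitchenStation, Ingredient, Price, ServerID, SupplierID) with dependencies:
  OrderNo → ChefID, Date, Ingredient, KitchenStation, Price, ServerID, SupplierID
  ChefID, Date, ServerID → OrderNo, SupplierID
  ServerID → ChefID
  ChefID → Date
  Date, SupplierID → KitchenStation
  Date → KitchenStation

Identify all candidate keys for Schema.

{OrderNo}, {ServerID}

{OrderNo} is a candidate key since {OrderNo}⁺ = {ChefID, Date, Ingredient, KitchenStation, OrderNo, Price, ServerID, SupplierID} covers every attribute.
{ServerID} is a candidate key since {ServerID}⁺ = {ChefID, Date, Ingredient, KitchenStation, OrderNo, Price, ServerID, SupplierID} covers every attribute.
These are minimal and exhaustive — every other superkey contains one of them.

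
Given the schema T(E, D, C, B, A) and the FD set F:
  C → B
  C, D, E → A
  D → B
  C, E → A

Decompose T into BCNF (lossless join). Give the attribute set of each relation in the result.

{A, C, E}; {B, C}; {C, D, E}

Candidate key of the original relation: {C, D, E}.
{A, B, C, D, E}: {C} determines {B, C} here but is not a superkey — split on C → B, giving {B, C} and {A, C, D, E}.
{B, C} is in BCNF.
{A, C, D, E}: {C, E} determines {A, C, E} here but is not a superkey — split on C, E → A, giving {A, C, E} and {C, D, E}.
{A, C, E} is in BCNF.
{C, D, E} is in BCNF.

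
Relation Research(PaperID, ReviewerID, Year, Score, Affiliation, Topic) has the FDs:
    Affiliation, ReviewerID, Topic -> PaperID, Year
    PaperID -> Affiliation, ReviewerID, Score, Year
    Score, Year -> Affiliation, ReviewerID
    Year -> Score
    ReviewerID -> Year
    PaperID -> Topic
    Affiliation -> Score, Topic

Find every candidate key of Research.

{PaperID}, {ReviewerID}, {Year}

{PaperID}⁺ = {Affiliation, PaperID, ReviewerID, Score, Topic, Year} — all of the relation — so {PaperID} is a candidate key.
{ReviewerID}⁺ = {Affiliation, PaperID, ReviewerID, Score, Topic, Year} — all of the relation — so {ReviewerID} is a candidate key.
{Year}⁺ = {Affiliation, PaperID, ReviewerID, Score, Topic, Year} — all of the relation — so {Year} is a candidate key.
These are minimal and exhaustive — every other superkey contains one of them.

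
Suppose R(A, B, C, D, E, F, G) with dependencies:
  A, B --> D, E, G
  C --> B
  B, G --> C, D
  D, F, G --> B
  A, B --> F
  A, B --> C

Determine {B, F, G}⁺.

{B, C, D, F, G}

Start with {B, F, G}.
B, G --> C, D applies; add {C, D} → now {B, C, D, F, G}.
No further FD applies.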